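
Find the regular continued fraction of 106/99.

Run the Euclidean algorithm on 106 and 99; the successive quotients are the partial quotients a_0, a_1, ... (each step inverts the fractional part left over by the previous one):
  106 = 1*99 + 7, so a_0 = 1.
  99 = 14*7 + 1, so a_1 = 14.
  7 = 7*1 + 0, so a_2 = 7.
The remainder reaches 0 after 3 divisions, so the expansion has 3 partial quotients, read off in order.

[1; 14, 7]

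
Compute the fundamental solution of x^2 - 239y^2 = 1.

(x, y) = (6195120, 400729)

First expand sqrt(239) as a continued fraction. With x_i = (sqrt(239) + m_i)/d_i and (m_0, d_0) = (0, 1): a_0 = floor(sqrt(239)) = 15, since 15^2 = 225 <= 239 < 256 = 16^2.
Iterate m_{i+1} = d_i*a_i - m_i, d_{i+1} = (239 - m_{i+1}^2)/d_i, a_{i+1} = floor((a_0 + m_{i+1})/d_{i+1}):
  m_1 = 1*15 - 0 = 15, d_1 = (239 - 15^2)/1 = 14/1 = 14, a_1 = floor((15 + 15)/14) = 2.
  m_2 = 14*2 - 15 = 13, d_2 = (239 - 13^2)/14 = 70/14 = 5, a_2 = floor((15 + 13)/5) = 5.
  m_3 = 5*5 - 13 = 12, d_3 = (239 - 12^2)/5 = 95/5 = 19, a_3 = floor((15 + 12)/19) = 1.
  m_4 = 19*1 - 12 = 7, d_4 = (239 - 7^2)/19 = 190/19 = 10, a_4 = floor((15 + 7)/10) = 2.
  m_5 = 10*2 - 7 = 13, d_5 = (239 - 13^2)/10 = 70/10 = 7, a_5 = floor((15 + 13)/7) = 4.
  m_6 = 7*4 - 13 = 15, d_6 = (239 - 15^2)/7 = 14/7 = 2, a_6 = floor((15 + 15)/2) = 15.
  m_7 = 2*15 - 15 = 15, d_7 = (239 - 15^2)/2 = 14/2 = 7, a_7 = floor((15 + 15)/7) = 4.
  m_8 = 7*4 - 15 = 13, d_8 = (239 - 13^2)/7 = 70/7 = 10, a_8 = floor((15 + 13)/10) = 2.
  m_9 = 10*2 - 13 = 7, d_9 = (239 - 7^2)/10 = 190/10 = 19, a_9 = floor((15 + 7)/19) = 1.
  m_10 = 19*1 - 7 = 12, d_10 = (239 - 12^2)/19 = 95/19 = 5, a_10 = floor((15 + 12)/5) = 5.
  m_11 = 5*5 - 12 = 13, d_11 = (239 - 13^2)/5 = 70/5 = 14, a_11 = floor((15 + 13)/14) = 2.
  m_12 = 14*2 - 13 = 15, d_12 = (239 - 15^2)/14 = 14/14 = 1, a_12 = floor((15 + 15)/1) = 30.
  m_13 = 1*30 - 15 = 15, d_13 = (239 - 15^2)/1 = 14/1 = 14: (m_13, d_13) = (m_1, d_1) = (15, 14), so from here the quotients repeat a_1, ..., a_12; the period length is 12.
So sqrt(239) = [15; (2, 5, 1, 2, 4, 15, 4, 2, 1, 5, 2, 30)] with period length k = 12.
k is even, so the fundamental solution of x^2 - 239y^2 = 1 is (p_{k-1}, q_{k-1}) = (p_11, q_11); compute convergents through index 11.
Convergents (p_i = a_i*p_{i-1} + p_{i-2}, q_i = a_i*q_{i-1} + q_{i-2} with p_{-2}=0, p_{-1}=1, q_{-2}=1, q_{-1}=0):
  i=0: a_0=15, p_0 = 15*1 + 0 = 15, q_0 = 15*0 + 1 = 1.
  i=1: a_1=2, p_1 = 2*15 + 1 = 31, q_1 = 2*1 + 0 = 2.
  i=2: a_2=5, p_2 = 5*31 + 15 = 170, q_2 = 5*2 + 1 = 11.
  i=3: a_3=1, p_3 = 1*170 + 31 = 201, q_3 = 1*11 + 2 = 13.
  i=4: a_4=2, p_4 = 2*201 + 170 = 572, q_4 = 2*13 + 11 = 37.
  i=5: a_5=4, p_5 = 4*572 + 201 = 2489, q_5 = 4*37 + 13 = 161.
  i=6: a_6=15, p_6 = 15*2489 + 572 = 37907, q_6 = 15*161 + 37 = 2452.
  i=7: a_7=4, p_7 = 4*37907 + 2489 = 154117, q_7 = 4*2452 + 161 = 9969.
  i=8: a_8=2, p_8 = 2*154117 + 37907 = 346141, q_8 = 2*9969 + 2452 = 22390.
  i=9: a_9=1, p_9 = 1*346141 + 154117 = 500258, q_9 = 1*22390 + 9969 = 32359.
  i=10: a_10=5, p_10 = 5*500258 + 346141 = 2847431, q_10 = 5*32359 + 22390 = 184185.
  i=11: a_11=2, p_11 = 2*2847431 + 500258 = 6195120, q_11 = 2*184185 + 32359 = 400729.
Check: 6195120^2 - 239*400729^2 = 38379511814400 - 38379511814399 = 1, so (x, y) = (6195120, 400729) solves the equation, and by the theorem it is the least positive solution.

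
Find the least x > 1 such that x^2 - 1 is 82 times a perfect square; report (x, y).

(x, y) = (163, 18)

First expand sqrt(82) as a continued fraction. With x_i = (sqrt(82) + m_i)/d_i and (m_0, d_0) = (0, 1): a_0 = floor(sqrt(82)) = 9, since 9^2 = 81 <= 82 < 100 = 10^2.
Iterate m_{i+1} = d_i*a_i - m_i, d_{i+1} = (82 - m_{i+1}^2)/d_i, a_{i+1} = floor((a_0 + m_{i+1})/d_{i+1}):
  m_1 = 1*9 - 0 = 9, d_1 = (82 - 9^2)/1 = 1/1 = 1, a_1 = floor((9 + 9)/1) = 18.
  m_2 = 1*18 - 9 = 9, d_2 = (82 - 9^2)/1 = 1/1 = 1: (m_2, d_2) = (m_1, d_1) = (9, 1), so from here the quotient a_1 repeats; the period length is 1.
So sqrt(82) = [9; (18)] with period length k = 1.
k is odd, so (p_{k-1}, q_{k-1}) only solves x^2 - 82y^2 = -1 and the fundamental solution of x^2 - 82y^2 = 1 is (p_{2k-1}, q_{2k-1}) = (p_1, q_1); compute convergents through index 1, running through the period twice.
Convergents (p_i = a_i*p_{i-1} + p_{i-2}, q_i = a_i*q_{i-1} + q_{i-2} with p_{-2}=0, p_{-1}=1, q_{-2}=1, q_{-1}=0):
  i=0: a_0=9, p_0 = 9*1 + 0 = 9, q_0 = 9*0 + 1 = 1.
  i=1: a_1=18, p_1 = 18*9 + 1 = 163, q_1 = 18*1 + 0 = 18.
Indeed p_0^2 - 82*q_0^2 = 81 - 82 = -1, not +1.
Check: 163^2 - 82*18^2 = 26569 - 26568 = 1, so (x, y) = (163, 18) solves the equation, and by the theorem it is the least positive solution.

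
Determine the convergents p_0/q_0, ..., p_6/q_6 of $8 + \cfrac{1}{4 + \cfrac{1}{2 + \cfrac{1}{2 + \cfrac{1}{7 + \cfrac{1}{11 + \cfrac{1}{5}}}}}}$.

Using the convergent recurrence p_i = a_i*p_{i-1} + p_{i-2}, q_i = a_i*q_{i-1} + q_{i-2} with p_{-2}=0, p_{-1}=1, q_{-2}=1, q_{-1}=0:
  i=0: a_0=8, p_0 = 8*1 + 0 = 8, q_0 = 8*0 + 1 = 1.
  i=1: a_1=4, p_1 = 4*8 + 1 = 33, q_1 = 4*1 + 0 = 4.
  i=2: a_2=2, p_2 = 2*33 + 8 = 74, q_2 = 2*4 + 1 = 9.
  i=3: a_3=2, p_3 = 2*74 + 33 = 181, q_3 = 2*9 + 4 = 22.
  i=4: a_4=7, p_4 = 7*181 + 74 = 1341, q_4 = 7*22 + 9 = 163.
  i=5: a_5=11, p_5 = 11*1341 + 181 = 14932, q_5 = 11*163 + 22 = 1815.
  i=6: a_6=5, p_6 = 5*14932 + 1341 = 76001, q_6 = 5*1815 + 163 = 9238.

8/1, 33/4, 74/9, 181/22, 1341/163, 14932/1815, 76001/9238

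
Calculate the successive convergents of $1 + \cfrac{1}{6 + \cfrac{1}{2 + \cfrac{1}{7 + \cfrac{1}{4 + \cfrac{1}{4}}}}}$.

Using the convergent recurrence p_i = a_i*p_{i-1} + p_{i-2}, q_i = a_i*q_{i-1} + q_{i-2} with p_{-2}=0, p_{-1}=1, q_{-2}=1, q_{-1}=0:
  i=0: a_0=1, p_0 = 1*1 + 0 = 1, q_0 = 1*0 + 1 = 1.
  i=1: a_1=6, p_1 = 6*1 + 1 = 7, q_1 = 6*1 + 0 = 6.
  i=2: a_2=2, p_2 = 2*7 + 1 = 15, q_2 = 2*6 + 1 = 13.
  i=3: a_3=7, p_3 = 7*15 + 7 = 112, q_3 = 7*13 + 6 = 97.
  i=4: a_4=4, p_4 = 4*112 + 15 = 463, q_4 = 4*97 + 13 = 401.
  i=5: a_5=4, p_5 = 4*463 + 112 = 1964, q_5 = 4*401 + 97 = 1701.

1/1, 7/6, 15/13, 112/97, 463/401, 1964/1701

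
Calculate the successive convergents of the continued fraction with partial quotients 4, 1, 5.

4/1, 5/1, 29/6

Using the convergent recurrence p_i = a_i*p_{i-1} + p_{i-2}, q_i = a_i*q_{i-1} + q_{i-2} with p_{-2}=0, p_{-1}=1, q_{-2}=1, q_{-1}=0:
  i=0: a_0=4, p_0 = 4*1 + 0 = 4, q_0 = 4*0 + 1 = 1.
  i=1: a_1=1, p_1 = 1*4 + 1 = 5, q_1 = 1*1 + 0 = 1.
  i=2: a_2=5, p_2 = 5*5 + 4 = 29, q_2 = 5*1 + 1 = 6.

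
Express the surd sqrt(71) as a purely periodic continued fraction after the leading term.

[8; (2, 2, 1, 7, 1, 2, 2, 16)]

Write x_i = (sqrt(71) + m_i)/d_i with (m_0, d_0) = (0, 1). a_0 = floor(sqrt(71)) = 8, since 8^2 = 64 <= 71 < 81 = 9^2.
Iterate m_{i+1} = d_i*a_i - m_i, d_{i+1} = (71 - m_{i+1}^2)/d_i, a_{i+1} = floor((a_0 + m_{i+1})/d_{i+1}):
  m_1 = 1*8 - 0 = 8, d_1 = (71 - 8^2)/1 = 7/1 = 7, a_1 = floor((8 + 8)/7) = 2.
  m_2 = 7*2 - 8 = 6, d_2 = (71 - 6^2)/7 = 35/7 = 5, a_2 = floor((8 + 6)/5) = 2.
  m_3 = 5*2 - 6 = 4, d_3 = (71 - 4^2)/5 = 55/5 = 11, a_3 = floor((8 + 4)/11) = 1.
  m_4 = 11*1 - 4 = 7, d_4 = (71 - 7^2)/11 = 22/11 = 2, a_4 = floor((8 + 7)/2) = 7.
  m_5 = 2*7 - 7 = 7, d_5 = (71 - 7^2)/2 = 22/2 = 11, a_5 = floor((8 + 7)/11) = 1.
  m_6 = 11*1 - 7 = 4, d_6 = (71 - 4^2)/11 = 55/11 = 5, a_6 = floor((8 + 4)/5) = 2.
  m_7 = 5*2 - 4 = 6, d_7 = (71 - 6^2)/5 = 35/5 = 7, a_7 = floor((8 + 6)/7) = 2.
  m_8 = 7*2 - 6 = 8, d_8 = (71 - 8^2)/7 = 7/7 = 1, a_8 = floor((8 + 8)/1) = 16.
  m_9 = 1*16 - 8 = 8, d_9 = (71 - 8^2)/1 = 7/1 = 7: (m_9, d_9) = (m_1, d_1) = (8, 7), so from here the quotients repeat a_1, ..., a_8; the period length is 8.
Hence the expansion of sqrt(71) is a_0 = 8 followed by the repeating block 2, 2, 1, 7, 1, 2, 2, 16 (period 8).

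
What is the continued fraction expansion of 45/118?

Run the Euclidean algorithm on 45 and 118; the successive quotients are the partial quotients a_0, a_1, ... (each step inverts the fractional part left over by the previous one):
  45 = 0*118 + 45, so a_0 = 0.
  118 = 2*45 + 28, so a_1 = 2.
  45 = 1*28 + 17, so a_2 = 1.
  28 = 1*17 + 11, so a_3 = 1.
  17 = 1*11 + 6, so a_4 = 1.
  11 = 1*6 + 5, so a_5 = 1.
  6 = 1*5 + 1, so a_6 = 1.
  5 = 5*1 + 0, so a_7 = 5.
The remainder reaches 0 after 8 divisions, so the expansion has 8 partial quotients, read off in order.

[0; 2, 1, 1, 1, 1, 1, 5]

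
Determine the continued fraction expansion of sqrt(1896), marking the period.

[43; (1, 1, 5, 3, 3, 3, 5, 1, 1, 86)]

Write x_i = (sqrt(1896) + m_i)/d_i with (m_0, d_0) = (0, 1). a_0 = floor(sqrt(1896)) = 43, since 43^2 = 1849 <= 1896 < 1936 = 44^2.
Iterate m_{i+1} = d_i*a_i - m_i, d_{i+1} = (1896 - m_{i+1}^2)/d_i, a_{i+1} = floor((a_0 + m_{i+1})/d_{i+1}):
  m_1 = 1*43 - 0 = 43, d_1 = (1896 - 43^2)/1 = 47/1 = 47, a_1 = floor((43 + 43)/47) = 1.
  m_2 = 47*1 - 43 = 4, d_2 = (1896 - 4^2)/47 = 1880/47 = 40, a_2 = floor((43 + 4)/40) = 1.
  m_3 = 40*1 - 4 = 36, d_3 = (1896 - 36^2)/40 = 600/40 = 15, a_3 = floor((43 + 36)/15) = 5.
  m_4 = 15*5 - 36 = 39, d_4 = (1896 - 39^2)/15 = 375/15 = 25, a_4 = floor((43 + 39)/25) = 3.
  m_5 = 25*3 - 39 = 36, d_5 = (1896 - 36^2)/25 = 600/25 = 24, a_5 = floor((43 + 36)/24) = 3.
  m_6 = 24*3 - 36 = 36, d_6 = (1896 - 36^2)/24 = 600/24 = 25, a_6 = floor((43 + 36)/25) = 3.
  m_7 = 25*3 - 36 = 39, d_7 = (1896 - 39^2)/25 = 375/25 = 15, a_7 = floor((43 + 39)/15) = 5.
  m_8 = 15*5 - 39 = 36, d_8 = (1896 - 36^2)/15 = 600/15 = 40, a_8 = floor((43 + 36)/40) = 1.
  m_9 = 40*1 - 36 = 4, d_9 = (1896 - 4^2)/40 = 1880/40 = 47, a_9 = floor((43 + 4)/47) = 1.
  m_10 = 47*1 - 4 = 43, d_10 = (1896 - 43^2)/47 = 47/47 = 1, a_10 = floor((43 + 43)/1) = 86.
  m_11 = 1*86 - 43 = 43, d_11 = (1896 - 43^2)/1 = 47/1 = 47: (m_11, d_11) = (m_1, d_1) = (43, 47), so from here the quotients repeat a_1, ..., a_10; the period length is 10.
Hence the expansion of sqrt(1896) is a_0 = 43 followed by the repeating block 1, 1, 5, 3, 3, 3, 5, 1, 1, 86 (period 10).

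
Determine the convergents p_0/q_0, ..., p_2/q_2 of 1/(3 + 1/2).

0/1, 1/3, 2/7

Using the convergent recurrence p_i = a_i*p_{i-1} + p_{i-2}, q_i = a_i*q_{i-1} + q_{i-2} with p_{-2}=0, p_{-1}=1, q_{-2}=1, q_{-1}=0:
  i=0: a_0=0, p_0 = 0*1 + 0 = 0, q_0 = 0*0 + 1 = 1.
  i=1: a_1=3, p_1 = 3*0 + 1 = 1, q_1 = 3*1 + 0 = 3.
  i=2: a_2=2, p_2 = 2*1 + 0 = 2, q_2 = 2*3 + 1 = 7.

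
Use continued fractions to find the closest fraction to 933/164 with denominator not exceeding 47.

256/45

Expand x = 933/164 as a continued fraction with the Euclidean algorithm:
  933 = 5*164 + 113, so a_0 = 5.
  164 = 1*113 + 51, so a_1 = 1.
  113 = 2*51 + 11, so a_2 = 2.
  51 = 4*11 + 7, so a_3 = 4.
  11 = 1*7 + 4, so a_4 = 1.
  7 = 1*4 + 3, so a_5 = 1.
  4 = 1*3 + 1, so a_6 = 1.
  3 = 3*1 + 0, so a_7 = 3.
so x = [5; 1, 2, 4, 1, 1, 1, 3].
Convergents (p_i = a_i*p_{i-1} + p_{i-2}, q_i = a_i*q_{i-1} + q_{i-2} with p_{-2}=0, p_{-1}=1, q_{-2}=1, q_{-1}=0), until the denominator exceeds 47:
  i=0: a_0=5, p_0 = 5*1 + 0 = 5, q_0 = 5*0 + 1 = 1.
  i=1: a_1=1, p_1 = 1*5 + 1 = 6, q_1 = 1*1 + 0 = 1.
  i=2: a_2=2, p_2 = 2*6 + 5 = 17, q_2 = 2*1 + 1 = 3.
  i=3: a_3=4, p_3 = 4*17 + 6 = 74, q_3 = 4*3 + 1 = 13.
  i=4: a_4=1, p_4 = 1*74 + 17 = 91, q_4 = 1*13 + 3 = 16.
  i=5: a_5=1, p_5 = 1*91 + 74 = 165, q_5 = 1*16 + 13 = 29.
  i=6: a_6=1, p_6 = 1*165 + 91 = 256, q_6 = 1*29 + 16 = 45.
  i=7: a_7=3, p_7 = 3*256 + 165 = 933, q_7 = 3*45 + 29 = 164.
q_7 = 164 > 47, so the last convergent with denominator <= 47 is p_6/q_6 = 256/45.
The closest fraction with denominator <= 47 is either p_6/q_6 or the intermediate fraction (k*p_6 + p_5)/(k*q_6 + q_5) with the largest k >= 1 whose denominator stays <= 47; these approach x as k grows, and every other convergent or intermediate fraction in range is farther away.
Largest k: floor((47 - q_5)/q_6) = floor((47 - 29)/45) = 0.
Since k = 0, no intermediate fraction beyond p_6/q_6 has denominator <= 47, so the convergent 256/45 is the closest (its error is |933*45 - 256*164|/(164*45) = 1/7380).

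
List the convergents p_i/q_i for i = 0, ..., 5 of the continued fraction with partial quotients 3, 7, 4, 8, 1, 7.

Using the convergent recurrence p_i = a_i*p_{i-1} + p_{i-2}, q_i = a_i*q_{i-1} + q_{i-2} with p_{-2}=0, p_{-1}=1, q_{-2}=1, q_{-1}=0:
  i=0: a_0=3, p_0 = 3*1 + 0 = 3, q_0 = 3*0 + 1 = 1.
  i=1: a_1=7, p_1 = 7*3 + 1 = 22, q_1 = 7*1 + 0 = 7.
  i=2: a_2=4, p_2 = 4*22 + 3 = 91, q_2 = 4*7 + 1 = 29.
  i=3: a_3=8, p_3 = 8*91 + 22 = 750, q_3 = 8*29 + 7 = 239.
  i=4: a_4=1, p_4 = 1*750 + 91 = 841, q_4 = 1*239 + 29 = 268.
  i=5: a_5=7, p_5 = 7*841 + 750 = 6637, q_5 = 7*268 + 239 = 2115.

3/1, 22/7, 91/29, 750/239, 841/268, 6637/2115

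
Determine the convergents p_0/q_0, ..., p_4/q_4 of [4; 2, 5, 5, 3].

Using the convergent recurrence p_i = a_i*p_{i-1} + p_{i-2}, q_i = a_i*q_{i-1} + q_{i-2} with p_{-2}=0, p_{-1}=1, q_{-2}=1, q_{-1}=0:
  i=0: a_0=4, p_0 = 4*1 + 0 = 4, q_0 = 4*0 + 1 = 1.
  i=1: a_1=2, p_1 = 2*4 + 1 = 9, q_1 = 2*1 + 0 = 2.
  i=2: a_2=5, p_2 = 5*9 + 4 = 49, q_2 = 5*2 + 1 = 11.
  i=3: a_3=5, p_3 = 5*49 + 9 = 254, q_3 = 5*11 + 2 = 57.
  i=4: a_4=3, p_4 = 3*254 + 49 = 811, q_4 = 3*57 + 11 = 182.

4/1, 9/2, 49/11, 254/57, 811/182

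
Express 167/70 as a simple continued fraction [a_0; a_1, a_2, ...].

Run the Euclidean algorithm on 167 and 70; the successive quotients are the partial quotients a_0, a_1, ... (each step inverts the fractional part left over by the previous one):
  167 = 2*70 + 27, so a_0 = 2.
  70 = 2*27 + 16, so a_1 = 2.
  27 = 1*16 + 11, so a_2 = 1.
  16 = 1*11 + 5, so a_3 = 1.
  11 = 2*5 + 1, so a_4 = 2.
  5 = 5*1 + 0, so a_5 = 5.
The remainder reaches 0 after 6 divisions, so the expansion has 6 partial quotients, read off in order.

[2; 2, 1, 1, 2, 5]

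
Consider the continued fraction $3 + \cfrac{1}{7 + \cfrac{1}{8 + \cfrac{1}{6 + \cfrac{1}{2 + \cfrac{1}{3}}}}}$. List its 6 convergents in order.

3/1, 22/7, 179/57, 1096/349, 2371/755, 8209/2614

Using the convergent recurrence p_i = a_i*p_{i-1} + p_{i-2}, q_i = a_i*q_{i-1} + q_{i-2} with p_{-2}=0, p_{-1}=1, q_{-2}=1, q_{-1}=0:
  i=0: a_0=3, p_0 = 3*1 + 0 = 3, q_0 = 3*0 + 1 = 1.
  i=1: a_1=7, p_1 = 7*3 + 1 = 22, q_1 = 7*1 + 0 = 7.
  i=2: a_2=8, p_2 = 8*22 + 3 = 179, q_2 = 8*7 + 1 = 57.
  i=3: a_3=6, p_3 = 6*179 + 22 = 1096, q_3 = 6*57 + 7 = 349.
  i=4: a_4=2, p_4 = 2*1096 + 179 = 2371, q_4 = 2*349 + 57 = 755.
  i=5: a_5=3, p_5 = 3*2371 + 1096 = 8209, q_5 = 3*755 + 349 = 2614.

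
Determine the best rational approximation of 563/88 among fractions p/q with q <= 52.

307/48

Expand x = 563/88 as a continued fraction with the Euclidean algorithm:
  563 = 6*88 + 35, so a_0 = 6.
  88 = 2*35 + 18, so a_1 = 2.
  35 = 1*18 + 17, so a_2 = 1.
  18 = 1*17 + 1, so a_3 = 1.
  17 = 17*1 + 0, so a_4 = 17.
so x = [6; 2, 1, 1, 17].
Convergents (p_i = a_i*p_{i-1} + p_{i-2}, q_i = a_i*q_{i-1} + q_{i-2} with p_{-2}=0, p_{-1}=1, q_{-2}=1, q_{-1}=0), until the denominator exceeds 52:
  i=0: a_0=6, p_0 = 6*1 + 0 = 6, q_0 = 6*0 + 1 = 1.
  i=1: a_1=2, p_1 = 2*6 + 1 = 13, q_1 = 2*1 + 0 = 2.
  i=2: a_2=1, p_2 = 1*13 + 6 = 19, q_2 = 1*2 + 1 = 3.
  i=3: a_3=1, p_3 = 1*19 + 13 = 32, q_3 = 1*3 + 2 = 5.
  i=4: a_4=17, p_4 = 17*32 + 19 = 563, q_4 = 17*5 + 3 = 88.
q_4 = 88 > 52, so the last convergent with denominator <= 52 is p_3/q_3 = 32/5.
The closest fraction with denominator <= 52 is either p_3/q_3 or the intermediate fraction (k*p_3 + p_2)/(k*q_3 + q_2) with the largest k >= 1 whose denominator stays <= 52; these approach x as k grows, and every other convergent or intermediate fraction in range is farther away.
Largest k: floor((52 - q_2)/q_3) = floor((52 - 3)/5) = 9.
That gives (9*32 + 19)/(9*5 + 3) = 307/48.
Compare the errors: |x - 32/5| = |563*5 - 32*88|/(88*5) = 1/440, and |x - 307/48| = |563*48 - 307*88|/(88*48) = 8/4224.
Cross-multiplying, 8*440 = 3520 < 4224 = 1*4224, so 8/4224 is smaller: the intermediate fraction 307/48 is closer to x than 32/5.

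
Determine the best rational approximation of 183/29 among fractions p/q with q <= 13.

Expand x = 183/29 as a continued fraction with the Euclidean algorithm:
  183 = 6*29 + 9, so a_0 = 6.
  29 = 3*9 + 2, so a_1 = 3.
  9 = 4*2 + 1, so a_2 = 4.
  2 = 2*1 + 0, so a_3 = 2.
so x = [6; 3, 4, 2].
Convergents (p_i = a_i*p_{i-1} + p_{i-2}, q_i = a_i*q_{i-1} + q_{i-2} with p_{-2}=0, p_{-1}=1, q_{-2}=1, q_{-1}=0), until the denominator exceeds 13:
  i=0: a_0=6, p_0 = 6*1 + 0 = 6, q_0 = 6*0 + 1 = 1.
  i=1: a_1=3, p_1 = 3*6 + 1 = 19, q_1 = 3*1 + 0 = 3.
  i=2: a_2=4, p_2 = 4*19 + 6 = 82, q_2 = 4*3 + 1 = 13.
  i=3: a_3=2, p_3 = 2*82 + 19 = 183, q_3 = 2*13 + 3 = 29.
q_3 = 29 > 13, so the last convergent with denominator <= 13 is p_2/q_2 = 82/13.
The closest fraction with denominator <= 13 is either p_2/q_2 or the intermediate fraction (k*p_2 + p_1)/(k*q_2 + q_1) with the largest k >= 1 whose denominator stays <= 13; these approach x as k grows, and every other convergent or intermediate fraction in range is farther away.
Largest k: floor((13 - q_1)/q_2) = floor((13 - 3)/13) = 0.
Since k = 0, no intermediate fraction beyond p_2/q_2 has denominator <= 13, so the convergent 82/13 is the closest (its error is |183*13 - 82*29|/(29*13) = 1/377).

82/13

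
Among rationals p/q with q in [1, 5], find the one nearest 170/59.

14/5

Expand x = 170/59 as a continued fraction with the Euclidean algorithm:
  170 = 2*59 + 52, so a_0 = 2.
  59 = 1*52 + 7, so a_1 = 1.
  52 = 7*7 + 3, so a_2 = 7.
  7 = 2*3 + 1, so a_3 = 2.
  3 = 3*1 + 0, so a_4 = 3.
so x = [2; 1, 7, 2, 3].
Convergents (p_i = a_i*p_{i-1} + p_{i-2}, q_i = a_i*q_{i-1} + q_{i-2} with p_{-2}=0, p_{-1}=1, q_{-2}=1, q_{-1}=0), until the denominator exceeds 5:
  i=0: a_0=2, p_0 = 2*1 + 0 = 2, q_0 = 2*0 + 1 = 1.
  i=1: a_1=1, p_1 = 1*2 + 1 = 3, q_1 = 1*1 + 0 = 1.
  i=2: a_2=7, p_2 = 7*3 + 2 = 23, q_2 = 7*1 + 1 = 8.
q_2 = 8 > 5, so the last convergent with denominator <= 5 is p_1/q_1 = 3/1.
The closest fraction with denominator <= 5 is either p_1/q_1 or the intermediate fraction (k*p_1 + p_0)/(k*q_1 + q_0) with the largest k >= 1 whose denominator stays <= 5; these approach x as k grows, and every other convergent or intermediate fraction in range is farther away.
Largest k: floor((5 - q_0)/q_1) = floor((5 - 1)/1) = 4.
That gives (4*3 + 2)/(4*1 + 1) = 14/5.
Compare the errors: |x - 3/1| = |170*1 - 3*59|/(59*1) = 7/59, and |x - 14/5| = |170*5 - 14*59|/(59*5) = 24/295.
Cross-multiplying, 24*59 = 1416 < 2065 = 7*295, so 24/295 is smaller: the intermediate fraction 14/5 is closer to x than 3/1.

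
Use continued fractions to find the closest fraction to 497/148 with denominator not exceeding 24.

47/14

Expand x = 497/148 as a continued fraction with the Euclidean algorithm:
  497 = 3*148 + 53, so a_0 = 3.
  148 = 2*53 + 42, so a_1 = 2.
  53 = 1*42 + 11, so a_2 = 1.
  42 = 3*11 + 9, so a_3 = 3.
  11 = 1*9 + 2, so a_4 = 1.
  9 = 4*2 + 1, so a_5 = 4.
  2 = 2*1 + 0, so a_6 = 2.
so x = [3; 2, 1, 3, 1, 4, 2].
Convergents (p_i = a_i*p_{i-1} + p_{i-2}, q_i = a_i*q_{i-1} + q_{i-2} with p_{-2}=0, p_{-1}=1, q_{-2}=1, q_{-1}=0), until the denominator exceeds 24:
  i=0: a_0=3, p_0 = 3*1 + 0 = 3, q_0 = 3*0 + 1 = 1.
  i=1: a_1=2, p_1 = 2*3 + 1 = 7, q_1 = 2*1 + 0 = 2.
  i=2: a_2=1, p_2 = 1*7 + 3 = 10, q_2 = 1*2 + 1 = 3.
  i=3: a_3=3, p_3 = 3*10 + 7 = 37, q_3 = 3*3 + 2 = 11.
  i=4: a_4=1, p_4 = 1*37 + 10 = 47, q_4 = 1*11 + 3 = 14.
  i=5: a_5=4, p_5 = 4*47 + 37 = 225, q_5 = 4*14 + 11 = 67.
q_5 = 67 > 24, so the last convergent with denominator <= 24 is p_4/q_4 = 47/14.
The closest fraction with denominator <= 24 is either p_4/q_4 or the intermediate fraction (k*p_4 + p_3)/(k*q_4 + q_3) with the largest k >= 1 whose denominator stays <= 24; these approach x as k grows, and every other convergent or intermediate fraction in range is farther away.
Largest k: floor((24 - q_3)/q_4) = floor((24 - 11)/14) = 0.
Since k = 0, no intermediate fraction beyond p_4/q_4 has denominator <= 24, so the convergent 47/14 is the closest (its error is |497*14 - 47*148|/(148*14) = 2/2072).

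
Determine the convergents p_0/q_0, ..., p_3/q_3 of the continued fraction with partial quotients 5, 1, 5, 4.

5/1, 6/1, 35/6, 146/25

Using the convergent recurrence p_i = a_i*p_{i-1} + p_{i-2}, q_i = a_i*q_{i-1} + q_{i-2} with p_{-2}=0, p_{-1}=1, q_{-2}=1, q_{-1}=0:
  i=0: a_0=5, p_0 = 5*1 + 0 = 5, q_0 = 5*0 + 1 = 1.
  i=1: a_1=1, p_1 = 1*5 + 1 = 6, q_1 = 1*1 + 0 = 1.
  i=2: a_2=5, p_2 = 5*6 + 5 = 35, q_2 = 5*1 + 1 = 6.
  i=3: a_3=4, p_3 = 4*35 + 6 = 146, q_3 = 4*6 + 1 = 25.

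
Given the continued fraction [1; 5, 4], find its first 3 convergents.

Using the convergent recurrence p_i = a_i*p_{i-1} + p_{i-2}, q_i = a_i*q_{i-1} + q_{i-2} with p_{-2}=0, p_{-1}=1, q_{-2}=1, q_{-1}=0:
  i=0: a_0=1, p_0 = 1*1 + 0 = 1, q_0 = 1*0 + 1 = 1.
  i=1: a_1=5, p_1 = 5*1 + 1 = 6, q_1 = 5*1 + 0 = 5.
  i=2: a_2=4, p_2 = 4*6 + 1 = 25, q_2 = 4*5 + 1 = 21.

1/1, 6/5, 25/21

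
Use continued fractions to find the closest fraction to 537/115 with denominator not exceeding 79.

Expand x = 537/115 as a continued fraction with the Euclidean algorithm:
  537 = 4*115 + 77, so a_0 = 4.
  115 = 1*77 + 38, so a_1 = 1.
  77 = 2*38 + 1, so a_2 = 2.
  38 = 38*1 + 0, so a_3 = 38.
so x = [4; 1, 2, 38].
Convergents (p_i = a_i*p_{i-1} + p_{i-2}, q_i = a_i*q_{i-1} + q_{i-2} with p_{-2}=0, p_{-1}=1, q_{-2}=1, q_{-1}=0), until the denominator exceeds 79:
  i=0: a_0=4, p_0 = 4*1 + 0 = 4, q_0 = 4*0 + 1 = 1.
  i=1: a_1=1, p_1 = 1*4 + 1 = 5, q_1 = 1*1 + 0 = 1.
  i=2: a_2=2, p_2 = 2*5 + 4 = 14, q_2 = 2*1 + 1 = 3.
  i=3: a_3=38, p_3 = 38*14 + 5 = 537, q_3 = 38*3 + 1 = 115.
q_3 = 115 > 79, so the last convergent with denominator <= 79 is p_2/q_2 = 14/3.
The closest fraction with denominator <= 79 is either p_2/q_2 or the intermediate fraction (k*p_2 + p_1)/(k*q_2 + q_1) with the largest k >= 1 whose denominator stays <= 79; these approach x as k grows, and every other convergent or intermediate fraction in range is farther away.
Largest k: floor((79 - q_1)/q_2) = floor((79 - 1)/3) = 26.
That gives (26*14 + 5)/(26*3 + 1) = 369/79.
Compare the errors: |x - 14/3| = |537*3 - 14*115|/(115*3) = 1/345, and |x - 369/79| = |537*79 - 369*115|/(115*79) = 12/9085.
Cross-multiplying, 12*345 = 4140 < 9085 = 1*9085, so 12/9085 is smaller: the intermediate fraction 369/79 is closer to x than 14/3.

369/79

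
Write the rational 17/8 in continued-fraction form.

[2; 8]

Run the Euclidean algorithm on 17 and 8; the successive quotients are the partial quotients a_0, a_1, ... (each step inverts the fractional part left over by the previous one):
  17 = 2*8 + 1, so a_0 = 2.
  8 = 8*1 + 0, so a_1 = 8.
The remainder reaches 0 after 2 divisions, so the expansion has 2 partial quotients, read off in order.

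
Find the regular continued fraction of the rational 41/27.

[1; 1, 1, 13]

Run the Euclidean algorithm on 41 and 27; the successive quotients are the partial quotients a_0, a_1, ... (each step inverts the fractional part left over by the previous one):
  41 = 1*27 + 14, so a_0 = 1.
  27 = 1*14 + 13, so a_1 = 1.
  14 = 1*13 + 1, so a_2 = 1.
  13 = 13*1 + 0, so a_3 = 13.
The remainder reaches 0 after 4 divisions, so the expansion has 4 partial quotients, read off in order.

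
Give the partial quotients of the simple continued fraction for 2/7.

[0; 3, 2]

Run the Euclidean algorithm on 2 and 7; the successive quotients are the partial quotients a_0, a_1, ... (each step inverts the fractional part left over by the previous one):
  2 = 0*7 + 2, so a_0 = 0.
  7 = 3*2 + 1, so a_1 = 3.
  2 = 2*1 + 0, so a_2 = 2.
The remainder reaches 0 after 3 divisions, so the expansion has 3 partial quotients, read off in order.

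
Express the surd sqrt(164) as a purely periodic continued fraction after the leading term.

[12; (1, 4, 6, 4, 1, 24)]

Write x_i = (sqrt(164) + m_i)/d_i with (m_0, d_0) = (0, 1). a_0 = floor(sqrt(164)) = 12, since 12^2 = 144 <= 164 < 169 = 13^2.
Iterate m_{i+1} = d_i*a_i - m_i, d_{i+1} = (164 - m_{i+1}^2)/d_i, a_{i+1} = floor((a_0 + m_{i+1})/d_{i+1}):
  m_1 = 1*12 - 0 = 12, d_1 = (164 - 12^2)/1 = 20/1 = 20, a_1 = floor((12 + 12)/20) = 1.
  m_2 = 20*1 - 12 = 8, d_2 = (164 - 8^2)/20 = 100/20 = 5, a_2 = floor((12 + 8)/5) = 4.
  m_3 = 5*4 - 8 = 12, d_3 = (164 - 12^2)/5 = 20/5 = 4, a_3 = floor((12 + 12)/4) = 6.
  m_4 = 4*6 - 12 = 12, d_4 = (164 - 12^2)/4 = 20/4 = 5, a_4 = floor((12 + 12)/5) = 4.
  m_5 = 5*4 - 12 = 8, d_5 = (164 - 8^2)/5 = 100/5 = 20, a_5 = floor((12 + 8)/20) = 1.
  m_6 = 20*1 - 8 = 12, d_6 = (164 - 12^2)/20 = 20/20 = 1, a_6 = floor((12 + 12)/1) = 24.
  m_7 = 1*24 - 12 = 12, d_7 = (164 - 12^2)/1 = 20/1 = 20: (m_7, d_7) = (m_1, d_1) = (12, 20), so from here the quotients repeat a_1, ..., a_6; the period length is 6.
Hence the expansion of sqrt(164) is a_0 = 12 followed by the repeating block 1, 4, 6, 4, 1, 24 (period 6).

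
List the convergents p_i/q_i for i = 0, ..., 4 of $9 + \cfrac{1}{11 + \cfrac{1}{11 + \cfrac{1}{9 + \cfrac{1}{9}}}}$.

9/1, 100/11, 1109/122, 10081/1109, 91838/10103

Using the convergent recurrence p_i = a_i*p_{i-1} + p_{i-2}, q_i = a_i*q_{i-1} + q_{i-2} with p_{-2}=0, p_{-1}=1, q_{-2}=1, q_{-1}=0:
  i=0: a_0=9, p_0 = 9*1 + 0 = 9, q_0 = 9*0 + 1 = 1.
  i=1: a_1=11, p_1 = 11*9 + 1 = 100, q_1 = 11*1 + 0 = 11.
  i=2: a_2=11, p_2 = 11*100 + 9 = 1109, q_2 = 11*11 + 1 = 122.
  i=3: a_3=9, p_3 = 9*1109 + 100 = 10081, q_3 = 9*122 + 11 = 1109.
  i=4: a_4=9, p_4 = 9*10081 + 1109 = 91838, q_4 = 9*1109 + 122 = 10103.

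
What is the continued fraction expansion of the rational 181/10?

[18; 10]

Run the Euclidean algorithm on 181 and 10; the successive quotients are the partial quotients a_0, a_1, ... (each step inverts the fractional part left over by the previous one):
  181 = 18*10 + 1, so a_0 = 18.
  10 = 10*1 + 0, so a_1 = 10.
The remainder reaches 0 after 2 divisions, so the expansion has 2 partial quotients, read off in order.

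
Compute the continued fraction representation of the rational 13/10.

Run the Euclidean algorithm on 13 and 10; the successive quotients are the partial quotients a_0, a_1, ... (each step inverts the fractional part left over by the previous one):
  13 = 1*10 + 3, so a_0 = 1.
  10 = 3*3 + 1, so a_1 = 3.
  3 = 3*1 + 0, so a_2 = 3.
The remainder reaches 0 after 3 divisions, so the expansion has 3 partial quotients, read off in order.

[1; 3, 3]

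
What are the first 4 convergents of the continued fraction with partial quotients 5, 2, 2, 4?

Using the convergent recurrence p_i = a_i*p_{i-1} + p_{i-2}, q_i = a_i*q_{i-1} + q_{i-2} with p_{-2}=0, p_{-1}=1, q_{-2}=1, q_{-1}=0:
  i=0: a_0=5, p_0 = 5*1 + 0 = 5, q_0 = 5*0 + 1 = 1.
  i=1: a_1=2, p_1 = 2*5 + 1 = 11, q_1 = 2*1 + 0 = 2.
  i=2: a_2=2, p_2 = 2*11 + 5 = 27, q_2 = 2*2 + 1 = 5.
  i=3: a_3=4, p_3 = 4*27 + 11 = 119, q_3 = 4*5 + 2 = 22.

5/1, 11/2, 27/5, 119/22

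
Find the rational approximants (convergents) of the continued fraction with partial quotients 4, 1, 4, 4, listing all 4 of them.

Using the convergent recurrence p_i = a_i*p_{i-1} + p_{i-2}, q_i = a_i*q_{i-1} + q_{i-2} with p_{-2}=0, p_{-1}=1, q_{-2}=1, q_{-1}=0:
  i=0: a_0=4, p_0 = 4*1 + 0 = 4, q_0 = 4*0 + 1 = 1.
  i=1: a_1=1, p_1 = 1*4 + 1 = 5, q_1 = 1*1 + 0 = 1.
  i=2: a_2=4, p_2 = 4*5 + 4 = 24, q_2 = 4*1 + 1 = 5.
  i=3: a_3=4, p_3 = 4*24 + 5 = 101, q_3 = 4*5 + 1 = 21.

4/1, 5/1, 24/5, 101/21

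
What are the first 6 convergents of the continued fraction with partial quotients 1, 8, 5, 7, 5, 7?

Using the convergent recurrence p_i = a_i*p_{i-1} + p_{i-2}, q_i = a_i*q_{i-1} + q_{i-2} with p_{-2}=0, p_{-1}=1, q_{-2}=1, q_{-1}=0:
  i=0: a_0=1, p_0 = 1*1 + 0 = 1, q_0 = 1*0 + 1 = 1.
  i=1: a_1=8, p_1 = 8*1 + 1 = 9, q_1 = 8*1 + 0 = 8.
  i=2: a_2=5, p_2 = 5*9 + 1 = 46, q_2 = 5*8 + 1 = 41.
  i=3: a_3=7, p_3 = 7*46 + 9 = 331, q_3 = 7*41 + 8 = 295.
  i=4: a_4=5, p_4 = 5*331 + 46 = 1701, q_4 = 5*295 + 41 = 1516.
  i=5: a_5=7, p_5 = 7*1701 + 331 = 12238, q_5 = 7*1516 + 295 = 10907.

1/1, 9/8, 46/41, 331/295, 1701/1516, 12238/10907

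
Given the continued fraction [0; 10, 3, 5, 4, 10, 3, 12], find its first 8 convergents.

0/1, 1/10, 3/31, 16/165, 67/691, 686/7075, 2125/21916, 26186/270067

Using the convergent recurrence p_i = a_i*p_{i-1} + p_{i-2}, q_i = a_i*q_{i-1} + q_{i-2} with p_{-2}=0, p_{-1}=1, q_{-2}=1, q_{-1}=0:
  i=0: a_0=0, p_0 = 0*1 + 0 = 0, q_0 = 0*0 + 1 = 1.
  i=1: a_1=10, p_1 = 10*0 + 1 = 1, q_1 = 10*1 + 0 = 10.
  i=2: a_2=3, p_2 = 3*1 + 0 = 3, q_2 = 3*10 + 1 = 31.
  i=3: a_3=5, p_3 = 5*3 + 1 = 16, q_3 = 5*31 + 10 = 165.
  i=4: a_4=4, p_4 = 4*16 + 3 = 67, q_4 = 4*165 + 31 = 691.
  i=5: a_5=10, p_5 = 10*67 + 16 = 686, q_5 = 10*691 + 165 = 7075.
  i=6: a_6=3, p_6 = 3*686 + 67 = 2125, q_6 = 3*7075 + 691 = 21916.
  i=7: a_7=12, p_7 = 12*2125 + 686 = 26186, q_7 = 12*21916 + 7075 = 270067.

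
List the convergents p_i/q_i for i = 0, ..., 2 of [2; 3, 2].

2/1, 7/3, 16/7

Using the convergent recurrence p_i = a_i*p_{i-1} + p_{i-2}, q_i = a_i*q_{i-1} + q_{i-2} with p_{-2}=0, p_{-1}=1, q_{-2}=1, q_{-1}=0:
  i=0: a_0=2, p_0 = 2*1 + 0 = 2, q_0 = 2*0 + 1 = 1.
  i=1: a_1=3, p_1 = 3*2 + 1 = 7, q_1 = 3*1 + 0 = 3.
  i=2: a_2=2, p_2 = 2*7 + 2 = 16, q_2 = 2*3 + 1 = 7.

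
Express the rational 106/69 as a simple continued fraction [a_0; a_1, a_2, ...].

[1; 1, 1, 6, 2, 2]

Run the Euclidean algorithm on 106 and 69; the successive quotients are the partial quotients a_0, a_1, ... (each step inverts the fractional part left over by the previous one):
  106 = 1*69 + 37, so a_0 = 1.
  69 = 1*37 + 32, so a_1 = 1.
  37 = 1*32 + 5, so a_2 = 1.
  32 = 6*5 + 2, so a_3 = 6.
  5 = 2*2 + 1, so a_4 = 2.
  2 = 2*1 + 0, so a_5 = 2.
The remainder reaches 0 after 6 divisions, so the expansion has 6 partial quotients, read off in order.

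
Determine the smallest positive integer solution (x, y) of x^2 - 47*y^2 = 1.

First expand sqrt(47) as a continued fraction. With x_i = (sqrt(47) + m_i)/d_i and (m_0, d_0) = (0, 1): a_0 = floor(sqrt(47)) = 6, since 6^2 = 36 <= 47 < 49 = 7^2.
Iterate m_{i+1} = d_i*a_i - m_i, d_{i+1} = (47 - m_{i+1}^2)/d_i, a_{i+1} = floor((a_0 + m_{i+1})/d_{i+1}):
  m_1 = 1*6 - 0 = 6, d_1 = (47 - 6^2)/1 = 11/1 = 11, a_1 = floor((6 + 6)/11) = 1.
  m_2 = 11*1 - 6 = 5, d_2 = (47 - 5^2)/11 = 22/11 = 2, a_2 = floor((6 + 5)/2) = 5.
  m_3 = 2*5 - 5 = 5, d_3 = (47 - 5^2)/2 = 22/2 = 11, a_3 = floor((6 + 5)/11) = 1.
  m_4 = 11*1 - 5 = 6, d_4 = (47 - 6^2)/11 = 11/11 = 1, a_4 = floor((6 + 6)/1) = 12.
  m_5 = 1*12 - 6 = 6, d_5 = (47 - 6^2)/1 = 11/1 = 11: (m_5, d_5) = (m_1, d_1) = (6, 11), so from here the quotients repeat a_1, ..., a_4; the period length is 4.
So sqrt(47) = [6; (1, 5, 1, 12)] with period length k = 4.
k is even, so the fundamental solution of x^2 - 47y^2 = 1 is (p_{k-1}, q_{k-1}) = (p_3, q_3); compute convergents through index 3.
Convergents (p_i = a_i*p_{i-1} + p_{i-2}, q_i = a_i*q_{i-1} + q_{i-2} with p_{-2}=0, p_{-1}=1, q_{-2}=1, q_{-1}=0):
  i=0: a_0=6, p_0 = 6*1 + 0 = 6, q_0 = 6*0 + 1 = 1.
  i=1: a_1=1, p_1 = 1*6 + 1 = 7, q_1 = 1*1 + 0 = 1.
  i=2: a_2=5, p_2 = 5*7 + 6 = 41, q_2 = 5*1 + 1 = 6.
  i=3: a_3=1, p_3 = 1*41 + 7 = 48, q_3 = 1*6 + 1 = 7.
Check: 48^2 - 47*7^2 = 2304 - 2303 = 1, so (x, y) = (48, 7) solves the equation, and by the theorem it is the least positive solution.

(x, y) = (48, 7)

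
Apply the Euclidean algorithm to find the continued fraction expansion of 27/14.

Run the Euclidean algorithm on 27 and 14; the successive quotients are the partial quotients a_0, a_1, ... (each step inverts the fractional part left over by the previous one):
  27 = 1*14 + 13, so a_0 = 1.
  14 = 1*13 + 1, so a_1 = 1.
  13 = 13*1 + 0, so a_2 = 13.
The remainder reaches 0 after 3 divisions, so the expansion has 3 partial quotients, read off in order.

[1; 1, 13]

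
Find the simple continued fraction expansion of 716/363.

[1; 1, 35, 3, 3]

Run the Euclidean algorithm on 716 and 363; the successive quotients are the partial quotients a_0, a_1, ... (each step inverts the fractional part left over by the previous one):
  716 = 1*363 + 353, so a_0 = 1.
  363 = 1*353 + 10, so a_1 = 1.
  353 = 35*10 + 3, so a_2 = 35.
  10 = 3*3 + 1, so a_3 = 3.
  3 = 3*1 + 0, so a_4 = 3.
The remainder reaches 0 after 5 divisions, so the expansion has 5 partial quotients, read off in order.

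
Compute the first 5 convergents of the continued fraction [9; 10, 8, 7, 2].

9/1, 91/10, 737/81, 5250/577, 11237/1235

Using the convergent recurrence p_i = a_i*p_{i-1} + p_{i-2}, q_i = a_i*q_{i-1} + q_{i-2} with p_{-2}=0, p_{-1}=1, q_{-2}=1, q_{-1}=0:
  i=0: a_0=9, p_0 = 9*1 + 0 = 9, q_0 = 9*0 + 1 = 1.
  i=1: a_1=10, p_1 = 10*9 + 1 = 91, q_1 = 10*1 + 0 = 10.
  i=2: a_2=8, p_2 = 8*91 + 9 = 737, q_2 = 8*10 + 1 = 81.
  i=3: a_3=7, p_3 = 7*737 + 91 = 5250, q_3 = 7*81 + 10 = 577.
  i=4: a_4=2, p_4 = 2*5250 + 737 = 11237, q_4 = 2*577 + 81 = 1235.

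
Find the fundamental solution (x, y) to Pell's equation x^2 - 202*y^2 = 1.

(x, y) = (19731763, 1388322)

First expand sqrt(202) as a continued fraction. With x_i = (sqrt(202) + m_i)/d_i and (m_0, d_0) = (0, 1): a_0 = floor(sqrt(202)) = 14, since 14^2 = 196 <= 202 < 225 = 15^2.
Iterate m_{i+1} = d_i*a_i - m_i, d_{i+1} = (202 - m_{i+1}^2)/d_i, a_{i+1} = floor((a_0 + m_{i+1})/d_{i+1}):
  m_1 = 1*14 - 0 = 14, d_1 = (202 - 14^2)/1 = 6/1 = 6, a_1 = floor((14 + 14)/6) = 4.
  m_2 = 6*4 - 14 = 10, d_2 = (202 - 10^2)/6 = 102/6 = 17, a_2 = floor((14 + 10)/17) = 1.
  m_3 = 17*1 - 10 = 7, d_3 = (202 - 7^2)/17 = 153/17 = 9, a_3 = floor((14 + 7)/9) = 2.
  m_4 = 9*2 - 7 = 11, d_4 = (202 - 11^2)/9 = 81/9 = 9, a_4 = floor((14 + 11)/9) = 2.
  m_5 = 9*2 - 11 = 7, d_5 = (202 - 7^2)/9 = 153/9 = 17, a_5 = floor((14 + 7)/17) = 1.
  m_6 = 17*1 - 7 = 10, d_6 = (202 - 10^2)/17 = 102/17 = 6, a_6 = floor((14 + 10)/6) = 4.
  m_7 = 6*4 - 10 = 14, d_7 = (202 - 14^2)/6 = 6/6 = 1, a_7 = floor((14 + 14)/1) = 28.
  m_8 = 1*28 - 14 = 14, d_8 = (202 - 14^2)/1 = 6/1 = 6: (m_8, d_8) = (m_1, d_1) = (14, 6), so from here the quotients repeat a_1, ..., a_7; the period length is 7.
So sqrt(202) = [14; (4, 1, 2, 2, 1, 4, 28)] with period length k = 7.
k is odd, so (p_{k-1}, q_{k-1}) only solves x^2 - 202y^2 = -1 and the fundamental solution of x^2 - 202y^2 = 1 is (p_{2k-1}, q_{2k-1}) = (p_13, q_13); compute convergents through index 13, running through the period twice.
Convergents (p_i = a_i*p_{i-1} + p_{i-2}, q_i = a_i*q_{i-1} + q_{i-2} with p_{-2}=0, p_{-1}=1, q_{-2}=1, q_{-1}=0):
  i=0: a_0=14, p_0 = 14*1 + 0 = 14, q_0 = 14*0 + 1 = 1.
  i=1: a_1=4, p_1 = 4*14 + 1 = 57, q_1 = 4*1 + 0 = 4.
  i=2: a_2=1, p_2 = 1*57 + 14 = 71, q_2 = 1*4 + 1 = 5.
  i=3: a_3=2, p_3 = 2*71 + 57 = 199, q_3 = 2*5 + 4 = 14.
  i=4: a_4=2, p_4 = 2*199 + 71 = 469, q_4 = 2*14 + 5 = 33.
  i=5: a_5=1, p_5 = 1*469 + 199 = 668, q_5 = 1*33 + 14 = 47.
  i=6: a_6=4, p_6 = 4*668 + 469 = 3141, q_6 = 4*47 + 33 = 221.
  i=7: a_7=28, p_7 = 28*3141 + 668 = 88616, q_7 = 28*221 + 47 = 6235.
  i=8: a_8=4, p_8 = 4*88616 + 3141 = 357605, q_8 = 4*6235 + 221 = 25161.
  i=9: a_9=1, p_9 = 1*357605 + 88616 = 446221, q_9 = 1*25161 + 6235 = 31396.
  i=10: a_10=2, p_10 = 2*446221 + 357605 = 1250047, q_10 = 2*31396 + 25161 = 87953.
  i=11: a_11=2, p_11 = 2*1250047 + 446221 = 2946315, q_11 = 2*87953 + 31396 = 207302.
  i=12: a_12=1, p_12 = 1*2946315 + 1250047 = 4196362, q_12 = 1*207302 + 87953 = 295255.
  i=13: a_13=4, p_13 = 4*4196362 + 2946315 = 19731763, q_13 = 4*295255 + 207302 = 1388322.
Indeed p_6^2 - 202*q_6^2 = 9865881 - 9865882 = -1, not +1.
Check: 19731763^2 - 202*1388322^2 = 389342471088169 - 389342471088168 = 1, so (x, y) = (19731763, 1388322) solves the equation, and by the theorem it is the least positive solution.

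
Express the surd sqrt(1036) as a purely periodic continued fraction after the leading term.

[32; (5, 2, 1, 6, 2, 6, 1, 2, 5, 64)]

Write x_i = (sqrt(1036) + m_i)/d_i with (m_0, d_0) = (0, 1). a_0 = floor(sqrt(1036)) = 32, since 32^2 = 1024 <= 1036 < 1089 = 33^2.
Iterate m_{i+1} = d_i*a_i - m_i, d_{i+1} = (1036 - m_{i+1}^2)/d_i, a_{i+1} = floor((a_0 + m_{i+1})/d_{i+1}):
  m_1 = 1*32 - 0 = 32, d_1 = (1036 - 32^2)/1 = 12/1 = 12, a_1 = floor((32 + 32)/12) = 5.
  m_2 = 12*5 - 32 = 28, d_2 = (1036 - 28^2)/12 = 252/12 = 21, a_2 = floor((32 + 28)/21) = 2.
  m_3 = 21*2 - 28 = 14, d_3 = (1036 - 14^2)/21 = 840/21 = 40, a_3 = floor((32 + 14)/40) = 1.
  m_4 = 40*1 - 14 = 26, d_4 = (1036 - 26^2)/40 = 360/40 = 9, a_4 = floor((32 + 26)/9) = 6.
  m_5 = 9*6 - 26 = 28, d_5 = (1036 - 28^2)/9 = 252/9 = 28, a_5 = floor((32 + 28)/28) = 2.
  m_6 = 28*2 - 28 = 28, d_6 = (1036 - 28^2)/28 = 252/28 = 9, a_6 = floor((32 + 28)/9) = 6.
  m_7 = 9*6 - 28 = 26, d_7 = (1036 - 26^2)/9 = 360/9 = 40, a_7 = floor((32 + 26)/40) = 1.
  m_8 = 40*1 - 26 = 14, d_8 = (1036 - 14^2)/40 = 840/40 = 21, a_8 = floor((32 + 14)/21) = 2.
  m_9 = 21*2 - 14 = 28, d_9 = (1036 - 28^2)/21 = 252/21 = 12, a_9 = floor((32 + 28)/12) = 5.
  m_10 = 12*5 - 28 = 32, d_10 = (1036 - 32^2)/12 = 12/12 = 1, a_10 = floor((32 + 32)/1) = 64.
  m_11 = 1*64 - 32 = 32, d_11 = (1036 - 32^2)/1 = 12/1 = 12: (m_11, d_11) = (m_1, d_1) = (32, 12), so from here the quotients repeat a_1, ..., a_10; the period length is 10.
Hence the expansion of sqrt(1036) is a_0 = 32 followed by the repeating block 5, 2, 1, 6, 2, 6, 1, 2, 5, 64 (period 10).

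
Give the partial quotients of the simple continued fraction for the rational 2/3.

[0; 1, 2]

Run the Euclidean algorithm on 2 and 3; the successive quotients are the partial quotients a_0, a_1, ... (each step inverts the fractional part left over by the previous one):
  2 = 0*3 + 2, so a_0 = 0.
  3 = 1*2 + 1, so a_1 = 1.
  2 = 2*1 + 0, so a_2 = 2.
The remainder reaches 0 after 3 divisions, so the expansion has 3 partial quotients, read off in order.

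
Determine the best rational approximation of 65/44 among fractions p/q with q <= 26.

34/23

Expand x = 65/44 as a continued fraction with the Euclidean algorithm:
  65 = 1*44 + 21, so a_0 = 1.
  44 = 2*21 + 2, so a_1 = 2.
  21 = 10*2 + 1, so a_2 = 10.
  2 = 2*1 + 0, so a_3 = 2.
so x = [1; 2, 10, 2].
Convergents (p_i = a_i*p_{i-1} + p_{i-2}, q_i = a_i*q_{i-1} + q_{i-2} with p_{-2}=0, p_{-1}=1, q_{-2}=1, q_{-1}=0), until the denominator exceeds 26:
  i=0: a_0=1, p_0 = 1*1 + 0 = 1, q_0 = 1*0 + 1 = 1.
  i=1: a_1=2, p_1 = 2*1 + 1 = 3, q_1 = 2*1 + 0 = 2.
  i=2: a_2=10, p_2 = 10*3 + 1 = 31, q_2 = 10*2 + 1 = 21.
  i=3: a_3=2, p_3 = 2*31 + 3 = 65, q_3 = 2*21 + 2 = 44.
q_3 = 44 > 26, so the last convergent with denominator <= 26 is p_2/q_2 = 31/21.
The closest fraction with denominator <= 26 is either p_2/q_2 or the intermediate fraction (k*p_2 + p_1)/(k*q_2 + q_1) with the largest k >= 1 whose denominator stays <= 26; these approach x as k grows, and every other convergent or intermediate fraction in range is farther away.
Largest k: floor((26 - q_1)/q_2) = floor((26 - 2)/21) = 1.
That gives (1*31 + 3)/(1*21 + 2) = 34/23.
Compare the errors: |x - 31/21| = |65*21 - 31*44|/(44*21) = 1/924, and |x - 34/23| = |65*23 - 34*44|/(44*23) = 1/1012.
Cross-multiplying, 1*924 = 924 < 1012 = 1*1012, so 1/1012 is smaller: the intermediate fraction 34/23 is closer to x than 31/21.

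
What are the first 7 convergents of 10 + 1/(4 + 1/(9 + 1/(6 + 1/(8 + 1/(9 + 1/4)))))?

Using the convergent recurrence p_i = a_i*p_{i-1} + p_{i-2}, q_i = a_i*q_{i-1} + q_{i-2} with p_{-2}=0, p_{-1}=1, q_{-2}=1, q_{-1}=0:
  i=0: a_0=10, p_0 = 10*1 + 0 = 10, q_0 = 10*0 + 1 = 1.
  i=1: a_1=4, p_1 = 4*10 + 1 = 41, q_1 = 4*1 + 0 = 4.
  i=2: a_2=9, p_2 = 9*41 + 10 = 379, q_2 = 9*4 + 1 = 37.
  i=3: a_3=6, p_3 = 6*379 + 41 = 2315, q_3 = 6*37 + 4 = 226.
  i=4: a_4=8, p_4 = 8*2315 + 379 = 18899, q_4 = 8*226 + 37 = 1845.
  i=5: a_5=9, p_5 = 9*18899 + 2315 = 172406, q_5 = 9*1845 + 226 = 16831.
  i=6: a_6=4, p_6 = 4*172406 + 18899 = 708523, q_6 = 4*16831 + 1845 = 69169.

10/1, 41/4, 379/37, 2315/226, 18899/1845, 172406/16831, 708523/69169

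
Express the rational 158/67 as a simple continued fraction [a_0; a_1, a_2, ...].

Run the Euclidean algorithm on 158 and 67; the successive quotients are the partial quotients a_0, a_1, ... (each step inverts the fractional part left over by the previous one):
  158 = 2*67 + 24, so a_0 = 2.
  67 = 2*24 + 19, so a_1 = 2.
  24 = 1*19 + 5, so a_2 = 1.
  19 = 3*5 + 4, so a_3 = 3.
  5 = 1*4 + 1, so a_4 = 1.
  4 = 4*1 + 0, so a_5 = 4.
The remainder reaches 0 after 6 divisions, so the expansion has 6 partial quotients, read off in order.

[2; 2, 1, 3, 1, 4]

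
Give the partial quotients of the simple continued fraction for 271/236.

[1; 6, 1, 2, 1, 8]

Run the Euclidean algorithm on 271 and 236; the successive quotients are the partial quotients a_0, a_1, ... (each step inverts the fractional part left over by the previous one):
  271 = 1*236 + 35, so a_0 = 1.
  236 = 6*35 + 26, so a_1 = 6.
  35 = 1*26 + 9, so a_2 = 1.
  26 = 2*9 + 8, so a_3 = 2.
  9 = 1*8 + 1, so a_4 = 1.
  8 = 8*1 + 0, so a_5 = 8.
The remainder reaches 0 after 6 divisions, so the expansion has 6 partial quotients, read off in order.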